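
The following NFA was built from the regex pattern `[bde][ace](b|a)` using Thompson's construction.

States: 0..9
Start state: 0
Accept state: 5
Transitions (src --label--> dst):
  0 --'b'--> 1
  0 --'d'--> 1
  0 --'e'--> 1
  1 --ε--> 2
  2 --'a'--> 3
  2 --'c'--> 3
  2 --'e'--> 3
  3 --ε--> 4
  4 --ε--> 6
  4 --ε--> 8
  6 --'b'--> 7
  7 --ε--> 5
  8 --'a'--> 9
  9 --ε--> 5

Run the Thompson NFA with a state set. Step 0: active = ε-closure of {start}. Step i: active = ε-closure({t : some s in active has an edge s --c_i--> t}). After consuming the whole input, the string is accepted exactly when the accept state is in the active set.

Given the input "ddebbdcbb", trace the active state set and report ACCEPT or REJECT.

Answer: REJECT

Trace:
initial (ε-close {0}): {0}
'd' @ 1: {1,2}
'd' @ 2: {}  — state set empty
rest 'ebbdcbb' ignored (set empty)
end set {} — state 5 not in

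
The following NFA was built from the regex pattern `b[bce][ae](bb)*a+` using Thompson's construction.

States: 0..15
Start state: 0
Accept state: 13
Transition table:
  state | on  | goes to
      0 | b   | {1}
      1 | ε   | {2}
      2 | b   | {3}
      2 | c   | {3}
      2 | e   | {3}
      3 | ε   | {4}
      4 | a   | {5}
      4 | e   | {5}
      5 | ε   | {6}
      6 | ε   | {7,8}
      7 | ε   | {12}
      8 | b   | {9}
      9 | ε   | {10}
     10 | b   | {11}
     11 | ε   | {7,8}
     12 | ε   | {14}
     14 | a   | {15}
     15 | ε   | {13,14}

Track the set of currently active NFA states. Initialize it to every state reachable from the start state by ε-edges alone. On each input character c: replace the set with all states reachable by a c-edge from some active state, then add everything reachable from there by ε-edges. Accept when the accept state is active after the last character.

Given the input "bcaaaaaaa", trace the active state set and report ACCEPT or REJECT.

Answer: ACCEPT

Steps:
S₀ = ε-closure({0}) = {0}
'b' @ 1: {1,2}
'c' @ 2: {3,4}
'a' @ 3: {5,6,7,8,12,14}
'a' @ 4: {13,14,15}  (accept∈set)
'a' @ 5: {13,14,15}  (accept∈set)
'a' @ 6: {13,14,15}  (accept∈set)
'a' @ 7: {13,14,15}  (accept∈set)
'a' @ 8: {13,14,15}  (accept∈set)
'a' @ 9: {13,14,15}  (accept∈set)
after full input: {13,14,15}  (accept=13 in)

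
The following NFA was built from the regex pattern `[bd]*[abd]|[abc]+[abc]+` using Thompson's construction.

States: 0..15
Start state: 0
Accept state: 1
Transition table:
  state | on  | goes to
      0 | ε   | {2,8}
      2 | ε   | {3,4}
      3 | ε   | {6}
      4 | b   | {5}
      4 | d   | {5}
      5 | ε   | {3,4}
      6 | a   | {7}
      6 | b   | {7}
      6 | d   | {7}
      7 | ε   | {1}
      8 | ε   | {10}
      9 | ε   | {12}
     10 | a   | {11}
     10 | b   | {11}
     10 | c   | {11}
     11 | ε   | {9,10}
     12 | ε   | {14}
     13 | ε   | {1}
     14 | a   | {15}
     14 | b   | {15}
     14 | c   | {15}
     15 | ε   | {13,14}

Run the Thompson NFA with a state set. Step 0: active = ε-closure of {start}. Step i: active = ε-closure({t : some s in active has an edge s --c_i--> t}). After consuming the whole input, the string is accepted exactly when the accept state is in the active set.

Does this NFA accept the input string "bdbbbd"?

Answer: ACCEPT

Trace:
S₀ = ε-closure({0}) = {0,2,3,4,6,8,10}
'b' @ 1: {1,3,4,5,6,7,9,10,11,12,14}  ✓accept
'd' @ 2: {1,3,4,5,6,7}  ✓accept
'b' @ 3: {1,3,4,5,6,7}  ✓accept
'b' @ 4: {1,3,4,5,6,7}  ✓accept
'b' @ 5: {1,3,4,5,6,7}  ✓accept
'd' @ 6: {1,3,4,5,6,7}  ✓accept
end set {1,3,4,5,6,7} — state 1 in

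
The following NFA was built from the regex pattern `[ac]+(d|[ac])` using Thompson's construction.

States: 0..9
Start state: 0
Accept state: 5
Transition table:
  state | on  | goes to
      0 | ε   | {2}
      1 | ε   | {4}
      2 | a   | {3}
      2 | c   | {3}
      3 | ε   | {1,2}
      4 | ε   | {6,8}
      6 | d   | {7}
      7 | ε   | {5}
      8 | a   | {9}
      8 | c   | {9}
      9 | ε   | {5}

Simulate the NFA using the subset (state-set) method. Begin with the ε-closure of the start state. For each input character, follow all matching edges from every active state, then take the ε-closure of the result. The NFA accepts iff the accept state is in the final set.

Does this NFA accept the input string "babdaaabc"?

Answer: REJECT

Trace:
initial (ε-close {0}): {0,2}
'b' @ 1: {}  — no active states
rest 'abdaaabc' ignored (set empty)
final: {}; accept 5 not in set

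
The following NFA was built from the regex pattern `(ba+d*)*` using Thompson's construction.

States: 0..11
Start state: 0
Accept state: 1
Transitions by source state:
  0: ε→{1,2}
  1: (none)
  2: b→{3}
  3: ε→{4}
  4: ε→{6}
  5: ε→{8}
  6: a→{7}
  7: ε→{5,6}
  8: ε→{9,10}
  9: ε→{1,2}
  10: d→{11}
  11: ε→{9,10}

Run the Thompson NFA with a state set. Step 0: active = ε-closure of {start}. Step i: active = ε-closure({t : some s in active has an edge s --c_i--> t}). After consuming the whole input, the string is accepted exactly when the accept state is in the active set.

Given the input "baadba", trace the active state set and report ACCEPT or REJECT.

S₀ = ε-closure({0}) = {0,1,2}
'b' @ 1: {3,4,6}
'a' @ 2: {1,2,5,6,7,8,9,10}  [accepting]
'a' @ 3: {1,2,5,6,7,8,9,10}  [accepting]
'd' @ 4: {1,2,9,10,11}  [accepting]
'b' @ 5: {3,4,6}
'a' @ 6: {1,2,5,6,7,8,9,10}  [accepting]
end set {1,2,5,6,7,8,9,10} — state 1 in

Answer: ACCEPT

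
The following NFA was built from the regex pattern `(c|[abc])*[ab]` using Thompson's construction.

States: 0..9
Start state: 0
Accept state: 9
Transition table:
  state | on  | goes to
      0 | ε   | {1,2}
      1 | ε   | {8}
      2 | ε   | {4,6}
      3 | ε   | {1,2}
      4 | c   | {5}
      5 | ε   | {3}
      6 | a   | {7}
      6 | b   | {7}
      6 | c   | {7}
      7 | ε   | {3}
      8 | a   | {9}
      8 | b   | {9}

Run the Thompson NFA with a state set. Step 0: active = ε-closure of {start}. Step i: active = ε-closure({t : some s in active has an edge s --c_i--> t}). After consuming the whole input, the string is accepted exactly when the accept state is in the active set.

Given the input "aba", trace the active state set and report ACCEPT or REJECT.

initial (ε-close {0}): {0,1,2,4,6,8}
'a' @ 1: {1,2,3,4,6,7,8,9}  ✓accept
'b' @ 2: {1,2,3,4,6,7,8,9}  ✓accept
'a' @ 3: {1,2,3,4,6,7,8,9}  ✓accept
after full input: {1,2,3,4,6,7,8,9}  (accept=9 in)

Answer: ACCEPT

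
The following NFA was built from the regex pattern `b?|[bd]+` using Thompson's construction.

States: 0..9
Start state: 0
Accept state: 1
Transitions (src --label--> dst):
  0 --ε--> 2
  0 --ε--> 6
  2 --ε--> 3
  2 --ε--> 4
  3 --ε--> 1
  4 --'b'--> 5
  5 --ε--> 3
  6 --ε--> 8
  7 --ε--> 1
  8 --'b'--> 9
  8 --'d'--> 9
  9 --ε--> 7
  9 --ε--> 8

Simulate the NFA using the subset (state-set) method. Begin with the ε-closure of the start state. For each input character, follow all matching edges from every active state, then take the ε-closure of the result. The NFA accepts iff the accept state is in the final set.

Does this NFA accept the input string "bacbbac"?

Answer: REJECT

Trace:
initial (ε-close {0}): {0,1,2,3,4,6,8}
'b' @ 1: {1,3,5,7,8,9}  (accept∈set)
'a' @ 2: {}  — state set empty
rest 'cbbac' ignored (set empty)
after full input: {}  (accept=1 not in)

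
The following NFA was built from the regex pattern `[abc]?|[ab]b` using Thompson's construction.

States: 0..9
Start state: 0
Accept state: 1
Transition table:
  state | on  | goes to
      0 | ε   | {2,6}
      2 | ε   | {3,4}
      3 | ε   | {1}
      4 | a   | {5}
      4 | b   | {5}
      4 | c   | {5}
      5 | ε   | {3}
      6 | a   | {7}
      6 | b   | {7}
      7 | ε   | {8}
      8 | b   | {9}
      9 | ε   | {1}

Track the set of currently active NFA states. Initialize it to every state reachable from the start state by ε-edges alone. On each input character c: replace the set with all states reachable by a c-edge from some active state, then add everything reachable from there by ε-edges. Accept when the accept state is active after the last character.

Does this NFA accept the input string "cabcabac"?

Answer: REJECT

Derivation:
S₀ = ε-closure({0}) = {0,1,2,3,4,6}
'c' @ 1: {1,3,5}  (accept∈set)
'a' @ 2: {}  — dead — no transitions
rest 'bcabac' ignored (set empty)
after full input: {}  (accept=1 not in)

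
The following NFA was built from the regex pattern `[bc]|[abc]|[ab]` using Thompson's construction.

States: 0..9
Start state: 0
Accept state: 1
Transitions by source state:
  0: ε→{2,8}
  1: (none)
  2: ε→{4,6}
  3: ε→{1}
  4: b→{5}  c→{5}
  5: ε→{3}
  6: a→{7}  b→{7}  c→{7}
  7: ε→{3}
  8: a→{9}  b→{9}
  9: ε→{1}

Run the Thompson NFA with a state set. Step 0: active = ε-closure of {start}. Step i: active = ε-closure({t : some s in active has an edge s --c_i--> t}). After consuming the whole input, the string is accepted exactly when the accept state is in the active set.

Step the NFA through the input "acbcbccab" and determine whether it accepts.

Answer: REJECT

Trace:
initial (ε-close {0}): {0,2,4,6,8}
'a' @ 1: {1,3,7,9}  ✓accept
'c' @ 2: {}  — no active states
rest 'bcbccab' ignored (set empty)
end set {} — state 1 not in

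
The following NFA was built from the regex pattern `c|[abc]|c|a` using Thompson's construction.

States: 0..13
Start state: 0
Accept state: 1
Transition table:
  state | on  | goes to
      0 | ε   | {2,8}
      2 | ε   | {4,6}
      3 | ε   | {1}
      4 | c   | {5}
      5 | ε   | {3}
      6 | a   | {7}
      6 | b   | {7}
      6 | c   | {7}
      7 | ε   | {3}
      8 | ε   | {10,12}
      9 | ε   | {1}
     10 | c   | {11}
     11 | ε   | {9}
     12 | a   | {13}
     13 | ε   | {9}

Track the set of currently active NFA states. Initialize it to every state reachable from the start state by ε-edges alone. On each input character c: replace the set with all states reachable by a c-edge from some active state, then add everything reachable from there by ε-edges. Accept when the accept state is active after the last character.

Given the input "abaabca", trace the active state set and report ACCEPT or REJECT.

S₀ = ε-closure({0}) = {0,2,4,6,8,10,12}
'a' @ 1: {1,3,7,9,13}  ✓accept
'b' @ 2: {}  — dead — no transitions
rest 'aabca' ignored (set empty)
after full input: {}  (accept=1 not in)

Answer: REJECT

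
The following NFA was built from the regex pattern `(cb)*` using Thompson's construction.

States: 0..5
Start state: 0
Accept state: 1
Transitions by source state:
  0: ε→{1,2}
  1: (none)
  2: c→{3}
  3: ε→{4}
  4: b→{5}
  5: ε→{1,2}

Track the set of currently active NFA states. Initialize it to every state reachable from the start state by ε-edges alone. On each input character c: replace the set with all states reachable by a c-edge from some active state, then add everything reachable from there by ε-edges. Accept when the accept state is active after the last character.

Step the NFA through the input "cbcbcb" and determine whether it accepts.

Answer: ACCEPT

Steps:
initial (ε-close {0}): {0,1,2}
'c' @ 1: {3,4}
'b' @ 2: {1,2,5}  ✓accept
'c' @ 3: {3,4}
'b' @ 4: {1,2,5}  ✓accept
'c' @ 5: {3,4}
'b' @ 6: {1,2,5}  ✓accept
after full input: {1,2,5}  (accept=1 in)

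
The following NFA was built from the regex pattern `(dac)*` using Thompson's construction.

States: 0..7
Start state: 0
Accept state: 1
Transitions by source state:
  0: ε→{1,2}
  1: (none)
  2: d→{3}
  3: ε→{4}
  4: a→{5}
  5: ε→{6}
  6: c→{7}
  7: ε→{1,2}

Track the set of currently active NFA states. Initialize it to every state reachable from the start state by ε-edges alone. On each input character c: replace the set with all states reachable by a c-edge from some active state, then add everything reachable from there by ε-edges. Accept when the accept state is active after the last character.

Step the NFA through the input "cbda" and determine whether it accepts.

Answer: REJECT

Steps:
initial (ε-close {0}): {0,1,2}
'c' @ 1: {}  — state set empty
rest 'bda' ignored (set empty)
final: {}; accept 1 not in set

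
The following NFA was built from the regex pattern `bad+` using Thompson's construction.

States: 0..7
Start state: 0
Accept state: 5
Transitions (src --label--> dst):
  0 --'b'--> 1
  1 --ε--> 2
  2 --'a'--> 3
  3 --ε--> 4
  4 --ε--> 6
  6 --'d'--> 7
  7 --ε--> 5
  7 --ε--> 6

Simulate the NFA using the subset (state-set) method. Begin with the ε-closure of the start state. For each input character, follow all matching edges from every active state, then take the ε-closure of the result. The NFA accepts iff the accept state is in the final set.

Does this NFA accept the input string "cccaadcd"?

start: ε-closure({0}) = {0}
'c' @ 1: {}  — state set empty
rest 'ccaadcd' ignored (set empty)
final: {}; accept 5 not in set

Answer: REJECT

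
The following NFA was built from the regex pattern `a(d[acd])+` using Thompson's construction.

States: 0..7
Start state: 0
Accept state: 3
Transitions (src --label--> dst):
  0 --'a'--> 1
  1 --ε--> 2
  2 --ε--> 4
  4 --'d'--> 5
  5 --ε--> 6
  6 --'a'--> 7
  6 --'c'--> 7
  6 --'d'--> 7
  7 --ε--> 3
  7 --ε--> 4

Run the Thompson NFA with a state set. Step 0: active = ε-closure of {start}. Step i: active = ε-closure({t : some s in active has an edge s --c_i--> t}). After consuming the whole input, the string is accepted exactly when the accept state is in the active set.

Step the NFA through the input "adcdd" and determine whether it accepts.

Answer: ACCEPT

Trace:
initial (ε-close {0}): {0}
'a' @ 1: {1,2,4}
'd' @ 2: {5,6}
'c' @ 3: {3,4,7}  ✓accept
'd' @ 4: {5,6}
'd' @ 5: {3,4,7}  ✓accept
end set {3,4,7} — state 3 in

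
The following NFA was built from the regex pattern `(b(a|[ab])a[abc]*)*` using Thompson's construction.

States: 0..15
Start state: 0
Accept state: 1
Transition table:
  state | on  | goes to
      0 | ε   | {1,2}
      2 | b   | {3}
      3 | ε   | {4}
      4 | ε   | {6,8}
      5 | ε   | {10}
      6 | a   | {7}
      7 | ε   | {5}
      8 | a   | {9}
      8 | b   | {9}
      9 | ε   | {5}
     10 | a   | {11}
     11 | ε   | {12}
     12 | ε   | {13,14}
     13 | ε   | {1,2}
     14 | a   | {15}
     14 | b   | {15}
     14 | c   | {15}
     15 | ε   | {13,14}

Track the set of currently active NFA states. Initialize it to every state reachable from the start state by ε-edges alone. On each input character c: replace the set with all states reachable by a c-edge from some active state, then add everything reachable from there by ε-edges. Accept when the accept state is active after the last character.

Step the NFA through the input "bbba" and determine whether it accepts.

Answer: REJECT

Derivation:
start: ε-closure({0}) = {0,1,2}
'b' @ 1: {3,4,6,8}
'b' @ 2: {5,9,10}
'b' @ 3: {}  — no active states
rest 'a' ignored (set empty)
end set {} — state 1 not in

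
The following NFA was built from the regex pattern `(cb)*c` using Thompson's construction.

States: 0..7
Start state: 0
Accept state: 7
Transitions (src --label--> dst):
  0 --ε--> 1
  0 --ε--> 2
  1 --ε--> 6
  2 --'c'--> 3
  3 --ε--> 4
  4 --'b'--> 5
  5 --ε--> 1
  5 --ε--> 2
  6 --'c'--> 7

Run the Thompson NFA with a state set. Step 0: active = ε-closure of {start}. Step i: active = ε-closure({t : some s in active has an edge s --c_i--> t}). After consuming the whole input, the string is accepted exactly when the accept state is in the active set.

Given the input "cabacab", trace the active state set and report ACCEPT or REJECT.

initial (ε-close {0}): {0,1,2,6}
'c' @ 1: {3,4,7}  (accept∈set)
'a' @ 2: {}  — no active states
rest 'bacab' ignored (set empty)
after full input: {}  (accept=7 not in)

Answer: REJECT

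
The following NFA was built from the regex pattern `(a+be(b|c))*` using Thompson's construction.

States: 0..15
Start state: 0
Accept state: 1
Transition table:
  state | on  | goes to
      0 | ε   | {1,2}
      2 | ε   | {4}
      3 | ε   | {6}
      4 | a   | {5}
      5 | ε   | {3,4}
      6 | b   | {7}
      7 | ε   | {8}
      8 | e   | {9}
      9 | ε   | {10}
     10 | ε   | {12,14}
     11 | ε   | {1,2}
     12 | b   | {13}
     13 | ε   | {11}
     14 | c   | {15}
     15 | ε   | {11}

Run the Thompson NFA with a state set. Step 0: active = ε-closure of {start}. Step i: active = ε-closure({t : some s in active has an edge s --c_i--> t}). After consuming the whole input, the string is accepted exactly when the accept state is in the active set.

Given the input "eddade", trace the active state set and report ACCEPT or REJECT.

S₀ = ε-closure({0}) = {0,1,2,4}
'e' @ 1: {}  — dead — no transitions
rest 'ddade' ignored (set empty)
end set {} — state 1 not in

Answer: REJECT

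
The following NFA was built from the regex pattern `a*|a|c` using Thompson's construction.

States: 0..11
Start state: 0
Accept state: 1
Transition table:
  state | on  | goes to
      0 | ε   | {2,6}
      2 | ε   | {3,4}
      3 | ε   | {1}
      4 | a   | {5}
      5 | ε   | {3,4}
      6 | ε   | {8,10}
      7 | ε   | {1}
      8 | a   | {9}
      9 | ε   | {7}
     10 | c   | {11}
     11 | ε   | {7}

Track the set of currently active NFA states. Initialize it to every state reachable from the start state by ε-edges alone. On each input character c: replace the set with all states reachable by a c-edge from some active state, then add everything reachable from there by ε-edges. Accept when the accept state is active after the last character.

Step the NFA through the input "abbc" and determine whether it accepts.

Answer: REJECT

Trace:
S₀ = ε-closure({0}) = {0,1,2,3,4,6,8,10}
'a' @ 1: {1,3,4,5,7,9}  [accepting]
'b' @ 2: {}  — dead — no transitions
rest 'bc' ignored (set empty)
after full input: {}  (accept=1 not in)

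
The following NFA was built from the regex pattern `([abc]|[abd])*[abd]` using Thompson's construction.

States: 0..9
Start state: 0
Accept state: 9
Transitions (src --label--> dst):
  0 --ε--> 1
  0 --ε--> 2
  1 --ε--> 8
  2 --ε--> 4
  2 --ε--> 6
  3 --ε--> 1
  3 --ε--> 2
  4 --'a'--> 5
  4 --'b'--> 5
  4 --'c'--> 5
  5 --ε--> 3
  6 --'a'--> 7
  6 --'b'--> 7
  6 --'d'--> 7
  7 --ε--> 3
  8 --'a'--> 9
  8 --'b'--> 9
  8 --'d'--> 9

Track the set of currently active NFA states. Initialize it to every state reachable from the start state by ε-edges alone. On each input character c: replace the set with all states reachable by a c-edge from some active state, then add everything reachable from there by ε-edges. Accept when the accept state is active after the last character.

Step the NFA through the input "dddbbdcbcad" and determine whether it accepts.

Answer: ACCEPT

Steps:
initial (ε-close {0}): {0,1,2,4,6,8}
'd' @ 1: {1,2,3,4,6,7,8,9}  ✓accept
'd' @ 2: {1,2,3,4,6,7,8,9}  ✓accept
'd' @ 3: {1,2,3,4,6,7,8,9}  ✓accept
'b' @ 4: {1,2,3,4,5,6,7,8,9}  ✓accept
'b' @ 5: {1,2,3,4,5,6,7,8,9}  ✓accept
'd' @ 6: {1,2,3,4,6,7,8,9}  ✓accept
'c' @ 7: {1,2,3,4,5,6,8}
'b' @ 8: {1,2,3,4,5,6,7,8,9}  ✓accept
'c' @ 9: {1,2,3,4,5,6,8}
'a' @ 10: {1,2,3,4,5,6,7,8,9}  ✓accept
'd' @ 11: {1,2,3,4,6,7,8,9}  ✓accept
end set {1,2,3,4,6,7,8,9} — state 9 in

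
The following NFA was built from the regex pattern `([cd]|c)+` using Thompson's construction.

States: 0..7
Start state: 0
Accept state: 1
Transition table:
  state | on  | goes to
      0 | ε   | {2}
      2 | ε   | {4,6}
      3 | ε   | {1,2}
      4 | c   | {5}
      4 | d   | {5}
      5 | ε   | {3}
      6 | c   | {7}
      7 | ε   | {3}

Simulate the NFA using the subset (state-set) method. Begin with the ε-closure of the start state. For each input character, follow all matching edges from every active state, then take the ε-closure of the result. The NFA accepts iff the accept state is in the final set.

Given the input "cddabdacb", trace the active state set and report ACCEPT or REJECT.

Answer: REJECT

Trace:
start: ε-closure({0}) = {0,2,4,6}
'c' @ 1: {1,2,3,4,5,6,7}  (accept∈set)
'd' @ 2: {1,2,3,4,5,6}  (accept∈set)
'd' @ 3: {1,2,3,4,5,6}  (accept∈set)
'a' @ 4: {}  — dead — no transitions
rest 'bdacb' ignored (set empty)
end set {} — state 1 not in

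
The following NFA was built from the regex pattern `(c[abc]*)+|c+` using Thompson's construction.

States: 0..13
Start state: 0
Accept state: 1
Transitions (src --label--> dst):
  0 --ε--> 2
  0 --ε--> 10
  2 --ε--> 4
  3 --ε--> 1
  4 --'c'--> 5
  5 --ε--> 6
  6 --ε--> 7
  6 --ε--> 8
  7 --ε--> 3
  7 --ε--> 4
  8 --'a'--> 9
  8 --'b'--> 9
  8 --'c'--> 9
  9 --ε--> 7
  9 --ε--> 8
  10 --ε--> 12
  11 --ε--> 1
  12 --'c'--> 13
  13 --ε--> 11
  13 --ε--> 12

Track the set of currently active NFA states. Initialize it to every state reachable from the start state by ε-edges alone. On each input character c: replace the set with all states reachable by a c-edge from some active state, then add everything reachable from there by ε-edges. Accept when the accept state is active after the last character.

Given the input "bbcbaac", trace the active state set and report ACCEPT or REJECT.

Answer: REJECT

Derivation:
S₀ = ε-closure({0}) = {0,2,4,10,12}
'b' @ 1: {}  — state set empty
rest 'bcbaac' ignored (set empty)
end set {} — state 1 not in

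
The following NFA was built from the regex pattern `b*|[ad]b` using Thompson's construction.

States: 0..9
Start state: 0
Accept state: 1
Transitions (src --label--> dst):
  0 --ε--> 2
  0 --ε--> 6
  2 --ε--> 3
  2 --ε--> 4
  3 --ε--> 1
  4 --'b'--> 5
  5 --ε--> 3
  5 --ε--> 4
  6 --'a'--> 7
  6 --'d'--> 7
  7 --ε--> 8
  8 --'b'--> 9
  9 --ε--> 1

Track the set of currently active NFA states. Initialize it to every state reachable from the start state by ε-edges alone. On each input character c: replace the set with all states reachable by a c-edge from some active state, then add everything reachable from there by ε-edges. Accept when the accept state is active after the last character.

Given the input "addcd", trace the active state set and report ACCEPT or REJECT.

initial (ε-close {0}): {0,1,2,3,4,6}
'a' @ 1: {7,8}
'd' @ 2: {}  — state set empty
rest 'dcd' ignored (set empty)
end set {} — state 1 not in

Answer: REJECT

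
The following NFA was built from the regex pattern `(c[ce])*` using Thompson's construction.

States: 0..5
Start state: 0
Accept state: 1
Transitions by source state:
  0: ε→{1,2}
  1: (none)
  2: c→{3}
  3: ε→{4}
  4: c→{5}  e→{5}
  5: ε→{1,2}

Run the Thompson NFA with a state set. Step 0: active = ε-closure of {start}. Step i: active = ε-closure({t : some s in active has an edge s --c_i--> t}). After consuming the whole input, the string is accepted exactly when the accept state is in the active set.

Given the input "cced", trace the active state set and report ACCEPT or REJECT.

Answer: REJECT

Trace:
S₀ = ε-closure({0}) = {0,1,2}
'c' @ 1: {3,4}
'c' @ 2: {1,2,5}  ✓accept
'e' @ 3: {}  — no active states
rest 'd' ignored (set empty)
after full input: {}  (accept=1 not in)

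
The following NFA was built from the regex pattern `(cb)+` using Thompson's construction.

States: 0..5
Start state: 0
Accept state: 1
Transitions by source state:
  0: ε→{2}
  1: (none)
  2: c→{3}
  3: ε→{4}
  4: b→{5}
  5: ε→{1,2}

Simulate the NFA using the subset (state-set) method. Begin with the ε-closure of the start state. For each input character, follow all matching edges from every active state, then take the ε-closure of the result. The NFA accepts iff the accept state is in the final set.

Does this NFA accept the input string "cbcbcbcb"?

S₀ = ε-closure({0}) = {0,2}
'c' @ 1: {3,4}
'b' @ 2: {1,2,5}  ✓accept
'c' @ 3: {3,4}
'b' @ 4: {1,2,5}  ✓accept
'c' @ 5: {3,4}
'b' @ 6: {1,2,5}  ✓accept
'c' @ 7: {3,4}
'b' @ 8: {1,2,5}  ✓accept
after full input: {1,2,5}  (accept=1 in)

Answer: ACCEPT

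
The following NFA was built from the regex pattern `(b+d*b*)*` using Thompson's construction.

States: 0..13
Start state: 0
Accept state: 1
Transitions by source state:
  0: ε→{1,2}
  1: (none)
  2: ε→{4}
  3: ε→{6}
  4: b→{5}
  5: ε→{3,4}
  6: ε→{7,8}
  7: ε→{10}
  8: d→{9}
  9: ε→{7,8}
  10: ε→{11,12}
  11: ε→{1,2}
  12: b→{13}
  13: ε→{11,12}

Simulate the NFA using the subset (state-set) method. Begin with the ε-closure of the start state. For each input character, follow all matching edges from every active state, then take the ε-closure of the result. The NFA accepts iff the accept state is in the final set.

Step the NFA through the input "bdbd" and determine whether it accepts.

Answer: ACCEPT

Trace:
S₀ = ε-closure({0}) = {0,1,2,4}
'b' @ 1: {1,2,3,4,5,6,7,8,10,11,12}  (accept∈set)
'd' @ 2: {1,2,4,7,8,9,10,11,12}  (accept∈set)
'b' @ 3: {1,2,3,4,5,6,7,8,10,11,12,13}  (accept∈set)
'd' @ 4: {1,2,4,7,8,9,10,11,12}  (accept∈set)
end set {1,2,4,7,8,9,10,11,12} — state 1 in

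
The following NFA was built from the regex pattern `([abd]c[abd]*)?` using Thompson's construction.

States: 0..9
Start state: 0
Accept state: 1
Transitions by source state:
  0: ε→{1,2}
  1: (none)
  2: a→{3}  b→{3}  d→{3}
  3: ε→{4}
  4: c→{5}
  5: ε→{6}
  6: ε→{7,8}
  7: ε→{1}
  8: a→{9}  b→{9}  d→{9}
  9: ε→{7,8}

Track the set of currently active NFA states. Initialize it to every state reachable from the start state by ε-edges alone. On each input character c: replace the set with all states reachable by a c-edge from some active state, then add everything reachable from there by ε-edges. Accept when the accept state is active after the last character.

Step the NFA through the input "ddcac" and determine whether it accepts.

Answer: REJECT

Steps:
initial (ε-close {0}): {0,1,2}
'd' @ 1: {3,4}
'd' @ 2: {}  — state set empty
rest 'cac' ignored (set empty)
final: {}; accept 1 not in set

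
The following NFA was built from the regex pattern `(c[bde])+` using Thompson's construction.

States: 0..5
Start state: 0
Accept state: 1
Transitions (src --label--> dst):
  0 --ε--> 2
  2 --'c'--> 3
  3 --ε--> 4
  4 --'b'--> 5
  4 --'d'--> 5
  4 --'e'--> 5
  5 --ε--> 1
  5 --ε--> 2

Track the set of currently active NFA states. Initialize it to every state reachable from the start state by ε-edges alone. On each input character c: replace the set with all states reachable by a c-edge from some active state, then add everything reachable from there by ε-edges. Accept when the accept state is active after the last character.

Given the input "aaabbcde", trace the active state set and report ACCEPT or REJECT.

Answer: REJECT

Trace:
start: ε-closure({0}) = {0,2}
'a' @ 1: {}  — no active states
rest 'aabbcde' ignored (set empty)
end set {} — state 1 not in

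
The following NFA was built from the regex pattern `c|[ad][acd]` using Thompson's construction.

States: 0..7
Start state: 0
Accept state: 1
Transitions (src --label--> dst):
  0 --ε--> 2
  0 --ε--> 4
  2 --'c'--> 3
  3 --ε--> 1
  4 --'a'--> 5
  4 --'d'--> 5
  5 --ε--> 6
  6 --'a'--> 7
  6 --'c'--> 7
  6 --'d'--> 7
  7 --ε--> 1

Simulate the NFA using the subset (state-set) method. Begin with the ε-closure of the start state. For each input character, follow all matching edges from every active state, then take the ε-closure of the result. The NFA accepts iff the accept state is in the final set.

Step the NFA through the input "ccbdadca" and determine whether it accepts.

Answer: REJECT

Derivation:
initial (ε-close {0}): {0,2,4}
'c' @ 1: {1,3}  (accept∈set)
'c' @ 2: {}  — no active states
rest 'bdadca' ignored (set empty)
end set {} — state 1 not in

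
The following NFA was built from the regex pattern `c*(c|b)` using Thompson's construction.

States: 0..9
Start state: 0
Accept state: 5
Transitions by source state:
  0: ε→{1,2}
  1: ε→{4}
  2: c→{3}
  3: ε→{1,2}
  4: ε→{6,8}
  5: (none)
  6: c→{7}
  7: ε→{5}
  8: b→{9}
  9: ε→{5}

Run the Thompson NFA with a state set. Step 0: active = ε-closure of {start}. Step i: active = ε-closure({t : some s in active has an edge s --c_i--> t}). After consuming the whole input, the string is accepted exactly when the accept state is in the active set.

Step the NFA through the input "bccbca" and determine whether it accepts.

initial (ε-close {0}): {0,1,2,4,6,8}
'b' @ 1: {5,9}  [accepting]
'c' @ 2: {}  — no active states
rest 'cbca' ignored (set empty)
after full input: {}  (accept=5 not in)

Answer: REJECT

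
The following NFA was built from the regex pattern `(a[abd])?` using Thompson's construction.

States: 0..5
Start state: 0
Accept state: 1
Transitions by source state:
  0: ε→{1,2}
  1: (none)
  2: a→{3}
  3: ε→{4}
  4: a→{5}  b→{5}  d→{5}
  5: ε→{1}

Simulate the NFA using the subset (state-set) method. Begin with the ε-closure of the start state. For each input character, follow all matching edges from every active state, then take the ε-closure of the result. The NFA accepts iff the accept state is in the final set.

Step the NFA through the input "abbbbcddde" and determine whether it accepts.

Answer: REJECT

Derivation:
initial (ε-close {0}): {0,1,2}
'a' @ 1: {3,4}
'b' @ 2: {1,5}  (accept∈set)
'b' @ 3: {}  — state set empty
rest 'bbcddde' ignored (set empty)
final: {}; accept 1 not in set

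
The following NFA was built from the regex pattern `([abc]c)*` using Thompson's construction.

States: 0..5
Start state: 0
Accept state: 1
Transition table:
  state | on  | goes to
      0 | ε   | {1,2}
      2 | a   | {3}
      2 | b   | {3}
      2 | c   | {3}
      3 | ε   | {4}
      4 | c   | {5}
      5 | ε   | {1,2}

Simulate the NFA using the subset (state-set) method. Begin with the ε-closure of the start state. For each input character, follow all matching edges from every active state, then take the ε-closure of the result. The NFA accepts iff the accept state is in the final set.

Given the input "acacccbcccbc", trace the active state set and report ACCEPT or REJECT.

Answer: ACCEPT

Trace:
initial (ε-close {0}): {0,1,2}
'a' @ 1: {3,4}
'c' @ 2: {1,2,5}  (accept∈set)
'a' @ 3: {3,4}
'c' @ 4: {1,2,5}  (accept∈set)
'c' @ 5: {3,4}
'c' @ 6: {1,2,5}  (accept∈set)
'b' @ 7: {3,4}
'c' @ 8: {1,2,5}  (accept∈set)
'c' @ 9: {3,4}
'c' @ 10: {1,2,5}  (accept∈set)
'b' @ 11: {3,4}
'c' @ 12: {1,2,5}  (accept∈set)
final: {1,2,5}; accept 1 in set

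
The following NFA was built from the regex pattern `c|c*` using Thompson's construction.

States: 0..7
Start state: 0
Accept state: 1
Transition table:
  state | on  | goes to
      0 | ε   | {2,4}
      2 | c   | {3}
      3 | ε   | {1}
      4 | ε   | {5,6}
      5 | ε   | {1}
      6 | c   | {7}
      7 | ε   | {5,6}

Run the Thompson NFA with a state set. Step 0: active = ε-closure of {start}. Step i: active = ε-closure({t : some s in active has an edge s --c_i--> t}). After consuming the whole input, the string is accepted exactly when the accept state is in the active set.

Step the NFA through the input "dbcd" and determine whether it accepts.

start: ε-closure({0}) = {0,1,2,4,5,6}
'd' @ 1: {}  — state set empty
rest 'bcd' ignored (set empty)
final: {}; accept 1 not in set

Answer: REJECT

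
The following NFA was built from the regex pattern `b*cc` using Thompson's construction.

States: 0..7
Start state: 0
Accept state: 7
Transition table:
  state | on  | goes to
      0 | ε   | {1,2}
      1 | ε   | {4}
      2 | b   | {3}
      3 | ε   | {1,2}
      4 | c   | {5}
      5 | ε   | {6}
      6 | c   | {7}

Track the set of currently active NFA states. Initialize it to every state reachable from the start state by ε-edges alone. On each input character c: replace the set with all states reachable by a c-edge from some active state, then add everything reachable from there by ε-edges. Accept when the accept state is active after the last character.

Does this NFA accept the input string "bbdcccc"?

S₀ = ε-closure({0}) = {0,1,2,4}
'b' @ 1: {1,2,3,4}
'b' @ 2: {1,2,3,4}
'd' @ 3: {}  — dead — no transitions
rest 'cccc' ignored (set empty)
final: {}; accept 7 not in set

Answer: REJECT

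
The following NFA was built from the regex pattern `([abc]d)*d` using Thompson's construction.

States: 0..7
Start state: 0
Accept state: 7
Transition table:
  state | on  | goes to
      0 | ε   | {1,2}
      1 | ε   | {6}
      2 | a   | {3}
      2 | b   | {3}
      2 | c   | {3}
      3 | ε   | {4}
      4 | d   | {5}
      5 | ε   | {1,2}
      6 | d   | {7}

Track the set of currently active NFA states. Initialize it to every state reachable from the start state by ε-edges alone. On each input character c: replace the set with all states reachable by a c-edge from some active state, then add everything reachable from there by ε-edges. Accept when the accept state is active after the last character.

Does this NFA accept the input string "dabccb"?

Answer: REJECT

Trace:
start: ε-closure({0}) = {0,1,2,6}
'd' @ 1: {7}  [accepting]
'a' @ 2: {}  — dead — no transitions
rest 'bccb' ignored (set empty)
end set {} — state 7 not in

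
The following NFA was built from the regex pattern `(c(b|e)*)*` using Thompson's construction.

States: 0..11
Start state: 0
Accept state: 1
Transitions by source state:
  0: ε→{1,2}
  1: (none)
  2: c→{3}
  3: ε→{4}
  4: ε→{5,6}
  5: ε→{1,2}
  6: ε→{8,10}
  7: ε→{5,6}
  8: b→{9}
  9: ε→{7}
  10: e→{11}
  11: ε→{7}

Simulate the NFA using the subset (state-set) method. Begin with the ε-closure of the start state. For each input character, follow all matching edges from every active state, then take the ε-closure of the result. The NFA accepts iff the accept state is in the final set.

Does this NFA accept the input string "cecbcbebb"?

Answer: ACCEPT

Derivation:
start: ε-closure({0}) = {0,1,2}
'c' @ 1: {1,2,3,4,5,6,8,10}  ✓accept
'e' @ 2: {1,2,5,6,7,8,10,11}  ✓accept
'c' @ 3: {1,2,3,4,5,6,8,10}  ✓accept
'b' @ 4: {1,2,5,6,7,8,9,10}  ✓accept
'c' @ 5: {1,2,3,4,5,6,8,10}  ✓accept
'b' @ 6: {1,2,5,6,7,8,9,10}  ✓accept
'e' @ 7: {1,2,5,6,7,8,10,11}  ✓accept
'b' @ 8: {1,2,5,6,7,8,9,10}  ✓accept
'b' @ 9: {1,2,5,6,7,8,9,10}  ✓accept
after full input: {1,2,5,6,7,8,9,10}  (accept=1 in)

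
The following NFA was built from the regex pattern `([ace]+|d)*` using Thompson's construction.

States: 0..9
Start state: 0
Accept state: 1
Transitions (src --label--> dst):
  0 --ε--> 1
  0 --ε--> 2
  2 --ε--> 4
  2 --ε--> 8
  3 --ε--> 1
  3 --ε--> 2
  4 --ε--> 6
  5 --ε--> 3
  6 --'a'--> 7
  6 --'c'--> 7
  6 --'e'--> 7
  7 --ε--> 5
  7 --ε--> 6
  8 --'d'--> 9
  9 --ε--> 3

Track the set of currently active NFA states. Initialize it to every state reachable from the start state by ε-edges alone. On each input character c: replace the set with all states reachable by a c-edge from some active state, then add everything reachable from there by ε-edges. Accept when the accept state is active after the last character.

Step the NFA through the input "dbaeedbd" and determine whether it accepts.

Answer: REJECT

Trace:
start: ε-closure({0}) = {0,1,2,4,6,8}
'd' @ 1: {1,2,3,4,6,8,9}  (accept∈set)
'b' @ 2: {}  — dead — no transitions
rest 'aeedbd' ignored (set empty)
final: {}; accept 1 not in set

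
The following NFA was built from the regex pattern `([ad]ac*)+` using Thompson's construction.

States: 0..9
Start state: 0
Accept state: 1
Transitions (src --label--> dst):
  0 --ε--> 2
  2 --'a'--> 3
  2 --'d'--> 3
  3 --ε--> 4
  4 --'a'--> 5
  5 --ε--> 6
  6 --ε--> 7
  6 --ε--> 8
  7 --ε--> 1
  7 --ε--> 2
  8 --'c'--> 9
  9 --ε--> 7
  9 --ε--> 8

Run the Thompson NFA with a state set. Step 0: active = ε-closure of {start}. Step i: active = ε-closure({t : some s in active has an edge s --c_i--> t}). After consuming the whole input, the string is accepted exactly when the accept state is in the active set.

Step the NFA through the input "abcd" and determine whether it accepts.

start: ε-closure({0}) = {0,2}
'a' @ 1: {3,4}
'b' @ 2: {}  — no active states
rest 'cd' ignored (set empty)
final: {}; accept 1 not in set

Answer: REJECT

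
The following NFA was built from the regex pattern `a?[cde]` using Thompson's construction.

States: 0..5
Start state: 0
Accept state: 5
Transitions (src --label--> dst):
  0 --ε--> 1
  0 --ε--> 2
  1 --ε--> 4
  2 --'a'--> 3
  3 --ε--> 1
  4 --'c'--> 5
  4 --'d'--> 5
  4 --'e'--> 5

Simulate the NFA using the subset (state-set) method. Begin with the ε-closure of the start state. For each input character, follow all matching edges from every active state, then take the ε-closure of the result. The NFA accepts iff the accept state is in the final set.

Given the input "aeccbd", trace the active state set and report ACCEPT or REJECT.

Answer: REJECT

Derivation:
S₀ = ε-closure({0}) = {0,1,2,4}
'a' @ 1: {1,3,4}
'e' @ 2: {5}  [accepting]
'c' @ 3: {}  — state set empty
rest 'cbd' ignored (set empty)
final: {}; accept 5 not in set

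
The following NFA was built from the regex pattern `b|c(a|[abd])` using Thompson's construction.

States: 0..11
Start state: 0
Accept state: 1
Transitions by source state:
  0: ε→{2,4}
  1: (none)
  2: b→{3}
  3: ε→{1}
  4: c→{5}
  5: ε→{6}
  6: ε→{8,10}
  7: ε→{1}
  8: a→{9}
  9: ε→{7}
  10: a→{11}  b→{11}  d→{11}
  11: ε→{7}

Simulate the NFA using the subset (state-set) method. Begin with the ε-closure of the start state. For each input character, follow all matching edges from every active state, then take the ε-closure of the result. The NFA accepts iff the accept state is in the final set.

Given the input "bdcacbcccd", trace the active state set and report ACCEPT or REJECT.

S₀ = ε-closure({0}) = {0,2,4}
'b' @ 1: {1,3}  (accept∈set)
'd' @ 2: {}  — dead — no transitions
rest 'cacbcccd' ignored (set empty)
end set {} — state 1 not in

Answer: REJECT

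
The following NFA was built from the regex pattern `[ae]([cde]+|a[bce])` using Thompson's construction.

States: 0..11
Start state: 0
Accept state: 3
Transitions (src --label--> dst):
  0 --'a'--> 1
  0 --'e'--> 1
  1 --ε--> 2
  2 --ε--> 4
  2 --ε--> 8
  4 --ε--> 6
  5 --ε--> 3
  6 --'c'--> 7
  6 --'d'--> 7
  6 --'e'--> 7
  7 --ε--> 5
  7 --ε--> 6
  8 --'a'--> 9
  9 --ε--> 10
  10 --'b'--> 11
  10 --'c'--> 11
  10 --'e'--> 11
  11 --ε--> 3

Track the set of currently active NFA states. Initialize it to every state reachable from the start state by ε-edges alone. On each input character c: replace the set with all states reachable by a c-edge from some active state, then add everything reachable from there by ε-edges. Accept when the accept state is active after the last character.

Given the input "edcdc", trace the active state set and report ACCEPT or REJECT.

Answer: ACCEPT

Trace:
S₀ = ε-closure({0}) = {0}
'e' @ 1: {1,2,4,6,8}
'd' @ 2: {3,5,6,7}  [accepting]
'c' @ 3: {3,5,6,7}  [accepting]
'd' @ 4: {3,5,6,7}  [accepting]
'c' @ 5: {3,5,6,7}  [accepting]
after full input: {3,5,6,7}  (accept=3 in)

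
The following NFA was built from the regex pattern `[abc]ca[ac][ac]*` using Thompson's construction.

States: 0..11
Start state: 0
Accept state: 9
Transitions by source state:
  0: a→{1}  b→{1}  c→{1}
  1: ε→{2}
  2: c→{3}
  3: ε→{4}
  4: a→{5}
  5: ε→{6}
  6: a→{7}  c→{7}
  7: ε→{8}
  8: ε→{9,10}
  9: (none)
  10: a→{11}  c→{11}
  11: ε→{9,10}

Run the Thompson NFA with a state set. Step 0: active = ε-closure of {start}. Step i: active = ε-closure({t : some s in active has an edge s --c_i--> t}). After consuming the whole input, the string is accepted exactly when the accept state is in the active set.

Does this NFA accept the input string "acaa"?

start: ε-closure({0}) = {0}
'a' @ 1: {1,2}
'c' @ 2: {3,4}
'a' @ 3: {5,6}
'a' @ 4: {7,8,9,10}  [accepting]
end set {7,8,9,10} — state 9 in

Answer: ACCEPT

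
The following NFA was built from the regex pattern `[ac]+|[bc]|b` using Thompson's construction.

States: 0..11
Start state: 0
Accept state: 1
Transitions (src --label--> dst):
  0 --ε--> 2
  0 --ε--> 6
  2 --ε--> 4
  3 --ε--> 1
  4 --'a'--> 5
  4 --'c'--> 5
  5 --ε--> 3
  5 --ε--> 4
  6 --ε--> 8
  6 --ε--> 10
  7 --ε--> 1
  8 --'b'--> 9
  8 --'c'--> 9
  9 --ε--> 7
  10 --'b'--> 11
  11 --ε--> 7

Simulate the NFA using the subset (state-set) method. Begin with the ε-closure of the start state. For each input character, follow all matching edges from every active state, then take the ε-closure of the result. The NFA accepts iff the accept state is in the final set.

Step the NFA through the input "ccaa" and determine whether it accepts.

start: ε-closure({0}) = {0,2,4,6,8,10}
'c' @ 1: {1,3,4,5,7,9}  ✓accept
'c' @ 2: {1,3,4,5}  ✓accept
'a' @ 3: {1,3,4,5}  ✓accept
'a' @ 4: {1,3,4,5}  ✓accept
end set {1,3,4,5} — state 1 in

Answer: ACCEPT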